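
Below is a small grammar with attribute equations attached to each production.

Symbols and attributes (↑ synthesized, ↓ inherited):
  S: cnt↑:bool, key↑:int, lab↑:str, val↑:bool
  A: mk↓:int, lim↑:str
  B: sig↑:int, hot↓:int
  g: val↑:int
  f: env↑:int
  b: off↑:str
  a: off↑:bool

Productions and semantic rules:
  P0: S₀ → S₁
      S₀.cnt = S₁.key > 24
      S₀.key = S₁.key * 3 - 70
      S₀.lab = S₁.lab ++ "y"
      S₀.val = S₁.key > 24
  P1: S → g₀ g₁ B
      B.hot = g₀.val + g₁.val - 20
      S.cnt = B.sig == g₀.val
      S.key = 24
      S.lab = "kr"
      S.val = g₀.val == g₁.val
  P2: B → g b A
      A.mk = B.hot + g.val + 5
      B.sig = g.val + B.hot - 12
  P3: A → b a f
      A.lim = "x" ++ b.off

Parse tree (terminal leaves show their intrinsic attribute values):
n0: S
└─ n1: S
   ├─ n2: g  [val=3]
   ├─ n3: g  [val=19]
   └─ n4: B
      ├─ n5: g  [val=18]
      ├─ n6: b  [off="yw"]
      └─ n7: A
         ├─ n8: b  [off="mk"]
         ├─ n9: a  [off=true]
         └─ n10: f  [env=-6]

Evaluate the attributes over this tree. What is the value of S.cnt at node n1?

1. n2.val = 3  [terminal]
2. n3.val = 19  [terminal]
3. n4.hot = 2  [g₀.val + g₁.val - 20]
4. n5.val = 18  [terminal]
5. n6.off = "yw"  [terminal]
6. n7.mk = 25  [B.hot + g.val + 5]
7. n8.off = "mk"  [terminal]
8. n9.off = true  [terminal]
9. n10.env = -6  [terminal]
10. n7.lim = "xmk"  ["x" ++ b.off]
11. n4.sig = 8  [g.val + B.hot - 12]
12. n1.cnt = false  [B.sig == g₀.val]
13. n1.key = 24  [24]
14. n1.lab = "kr"  ["kr"]
15. n1.val = false  [g₀.val == g₁.val]
16. n0.cnt = false  [S₁.key > 24]
17. n0.key = 2  [S₁.key * 3 - 70]
18. n0.lab = "kry"  [S₁.lab ++ "y"]
19. n0.val = false  [S₁.key > 24]

false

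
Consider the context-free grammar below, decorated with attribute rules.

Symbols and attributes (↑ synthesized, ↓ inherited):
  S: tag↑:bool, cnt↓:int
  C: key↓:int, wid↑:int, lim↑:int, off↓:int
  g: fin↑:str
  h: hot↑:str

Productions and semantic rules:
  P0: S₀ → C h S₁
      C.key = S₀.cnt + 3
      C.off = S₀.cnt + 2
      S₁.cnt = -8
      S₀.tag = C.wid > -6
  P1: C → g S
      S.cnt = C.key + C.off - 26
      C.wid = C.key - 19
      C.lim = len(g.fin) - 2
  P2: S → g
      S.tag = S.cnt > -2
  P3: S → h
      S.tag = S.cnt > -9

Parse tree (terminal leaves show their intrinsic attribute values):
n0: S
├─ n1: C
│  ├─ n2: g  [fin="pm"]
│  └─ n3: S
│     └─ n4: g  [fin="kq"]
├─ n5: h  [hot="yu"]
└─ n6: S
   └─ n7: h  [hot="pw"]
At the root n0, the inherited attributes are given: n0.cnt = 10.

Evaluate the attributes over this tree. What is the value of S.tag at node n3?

1. n0.cnt = 10  [given at root]
2. n1.key = 13  [S₀.cnt + 3]
3. n1.off = 12  [S₀.cnt + 2]
4. n2.fin = "pm"  [terminal]
5. n3.cnt = -1  [C.key + C.off - 26]
6. n4.fin = "kq"  [terminal]
7. n3.tag = true  [S.cnt > -2]
8. n1.wid = -6  [C.key - 19]
9. n1.lim = 0  [len(g.fin) - 2]
10. n5.hot = "yu"  [terminal]
11. n6.cnt = -8  [-8]
12. n7.hot = "pw"  [terminal]
13. n6.tag = true  [S.cnt > -9]
14. n0.tag = false  [C.wid > -6]

true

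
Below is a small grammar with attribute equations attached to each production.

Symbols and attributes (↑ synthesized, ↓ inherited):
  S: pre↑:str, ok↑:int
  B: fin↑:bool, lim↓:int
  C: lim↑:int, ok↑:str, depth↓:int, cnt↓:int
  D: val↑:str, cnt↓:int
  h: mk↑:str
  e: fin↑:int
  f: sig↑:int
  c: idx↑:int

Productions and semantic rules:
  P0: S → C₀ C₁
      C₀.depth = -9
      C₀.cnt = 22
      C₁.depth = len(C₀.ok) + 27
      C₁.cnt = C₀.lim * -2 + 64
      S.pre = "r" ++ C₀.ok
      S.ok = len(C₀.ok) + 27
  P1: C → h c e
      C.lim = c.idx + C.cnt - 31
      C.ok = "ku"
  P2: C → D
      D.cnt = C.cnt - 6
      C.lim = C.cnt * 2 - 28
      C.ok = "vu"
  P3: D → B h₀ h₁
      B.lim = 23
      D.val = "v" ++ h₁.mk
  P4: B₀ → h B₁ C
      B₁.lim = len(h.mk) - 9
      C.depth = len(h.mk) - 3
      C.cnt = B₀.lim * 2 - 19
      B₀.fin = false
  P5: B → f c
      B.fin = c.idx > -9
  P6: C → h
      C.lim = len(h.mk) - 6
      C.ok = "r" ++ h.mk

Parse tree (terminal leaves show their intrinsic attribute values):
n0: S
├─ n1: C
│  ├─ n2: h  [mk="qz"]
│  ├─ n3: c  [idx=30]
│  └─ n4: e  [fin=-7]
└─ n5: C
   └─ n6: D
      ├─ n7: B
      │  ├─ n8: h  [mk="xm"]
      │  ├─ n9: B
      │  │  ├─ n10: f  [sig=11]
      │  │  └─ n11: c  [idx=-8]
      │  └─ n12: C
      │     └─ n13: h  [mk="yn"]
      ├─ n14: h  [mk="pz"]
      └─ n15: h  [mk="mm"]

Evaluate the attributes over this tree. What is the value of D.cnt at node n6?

1. n1.depth = -9  [-9]
2. n1.cnt = 22  [22]
3. n2.mk = "qz"  [terminal]
4. n3.idx = 30  [terminal]
5. n4.fin = -7  [terminal]
6. n1.lim = 21  [c.idx + C.cnt - 31]
7. n1.ok = "ku"  ["ku"]
8. n5.depth = 29  [len(C₀.ok) + 27]
9. n5.cnt = 22  [C₀.lim * -2 + 64]
10. n6.cnt = 16  [C.cnt - 6]
11. n7.lim = 23  [23]
12. n8.mk = "xm"  [terminal]
13. n9.lim = -7  [len(h.mk) - 9]
14. n10.sig = 11  [terminal]
15. n11.idx = -8  [terminal]
16. n9.fin = true  [c.idx > -9]
17. n12.depth = -1  [len(h.mk) - 3]
18. n12.cnt = 27  [B₀.lim * 2 - 19]
19. n13.mk = "yn"  [terminal]
20. n12.lim = -4  [len(h.mk) - 6]
21. n12.ok = "ryn"  ["r" ++ h.mk]
22. n7.fin = false  [false]
23. n14.mk = "pz"  [terminal]
24. n15.mk = "mm"  [terminal]
25. n6.val = "vmm"  ["v" ++ h₁.mk]
26. n5.lim = 16  [C.cnt * 2 - 28]
27. n5.ok = "vu"  ["vu"]
28. n0.pre = "rku"  ["r" ++ C₀.ok]
29. n0.ok = 29  [len(C₀.ok) + 27]

16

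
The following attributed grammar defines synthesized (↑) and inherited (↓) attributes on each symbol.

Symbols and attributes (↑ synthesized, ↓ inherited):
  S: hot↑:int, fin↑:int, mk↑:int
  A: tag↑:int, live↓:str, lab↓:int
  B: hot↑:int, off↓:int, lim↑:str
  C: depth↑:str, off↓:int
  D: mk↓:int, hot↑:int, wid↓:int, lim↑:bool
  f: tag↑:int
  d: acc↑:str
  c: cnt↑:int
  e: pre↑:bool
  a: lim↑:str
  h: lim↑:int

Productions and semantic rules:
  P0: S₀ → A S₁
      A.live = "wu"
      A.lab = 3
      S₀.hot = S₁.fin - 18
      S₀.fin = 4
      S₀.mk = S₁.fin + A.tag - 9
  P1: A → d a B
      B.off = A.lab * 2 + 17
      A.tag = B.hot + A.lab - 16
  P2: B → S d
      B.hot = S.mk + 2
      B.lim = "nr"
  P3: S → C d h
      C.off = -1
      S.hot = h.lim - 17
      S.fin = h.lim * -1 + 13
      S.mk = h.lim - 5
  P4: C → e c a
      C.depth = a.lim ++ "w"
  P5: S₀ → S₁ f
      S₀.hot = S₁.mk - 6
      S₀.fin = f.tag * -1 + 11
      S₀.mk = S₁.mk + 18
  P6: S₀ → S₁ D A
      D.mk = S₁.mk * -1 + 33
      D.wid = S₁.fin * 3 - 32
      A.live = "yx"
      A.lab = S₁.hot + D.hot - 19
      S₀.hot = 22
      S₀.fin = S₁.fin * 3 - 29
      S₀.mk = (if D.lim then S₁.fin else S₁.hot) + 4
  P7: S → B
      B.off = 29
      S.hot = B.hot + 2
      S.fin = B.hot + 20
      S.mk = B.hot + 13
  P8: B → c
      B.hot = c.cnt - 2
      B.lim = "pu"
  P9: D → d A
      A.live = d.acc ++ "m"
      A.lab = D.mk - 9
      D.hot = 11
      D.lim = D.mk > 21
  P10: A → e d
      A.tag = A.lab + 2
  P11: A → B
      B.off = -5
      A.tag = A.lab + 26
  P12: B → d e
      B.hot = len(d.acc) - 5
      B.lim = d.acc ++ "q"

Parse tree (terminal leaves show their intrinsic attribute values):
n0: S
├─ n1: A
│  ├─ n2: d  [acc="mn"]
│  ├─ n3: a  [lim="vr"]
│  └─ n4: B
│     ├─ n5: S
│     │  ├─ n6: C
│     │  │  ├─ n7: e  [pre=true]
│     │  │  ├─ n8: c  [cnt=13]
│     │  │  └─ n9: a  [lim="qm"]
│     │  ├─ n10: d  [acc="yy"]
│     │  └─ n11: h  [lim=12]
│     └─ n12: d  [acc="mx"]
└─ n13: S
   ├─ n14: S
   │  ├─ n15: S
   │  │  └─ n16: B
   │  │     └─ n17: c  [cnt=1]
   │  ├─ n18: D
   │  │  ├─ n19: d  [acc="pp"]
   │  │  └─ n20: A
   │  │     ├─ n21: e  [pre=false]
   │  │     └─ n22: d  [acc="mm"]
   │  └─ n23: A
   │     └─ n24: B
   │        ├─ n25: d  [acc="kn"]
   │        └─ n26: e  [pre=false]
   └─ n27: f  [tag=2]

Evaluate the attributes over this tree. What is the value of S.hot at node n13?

-1

1. n1.live = "wu"  ["wu"]
2. n1.lab = 3  [3]
3. n2.acc = "mn"  [terminal]
4. n3.lim = "vr"  [terminal]
5. n4.off = 23  [A.lab * 2 + 17]
6. n6.off = -1  [-1]
7. n7.pre = true  [terminal]
8. n8.cnt = 13  [terminal]
9. n9.lim = "qm"  [terminal]
10. n6.depth = "qmw"  [a.lim ++ "w"]
11. n10.acc = "yy"  [terminal]
12. n11.lim = 12  [terminal]
13. n5.hot = -5  [h.lim - 17]
14. n5.fin = 1  [h.lim * -1 + 13]
15. n5.mk = 7  [h.lim - 5]
16. n12.acc = "mx"  [terminal]
17. n4.hot = 9  [S.mk + 2]
18. n4.lim = "nr"  ["nr"]
19. n1.tag = -4  [B.hot + A.lab - 16]
20. n16.off = 29  [29]
21. n17.cnt = 1  [terminal]
22. n16.hot = -1  [c.cnt - 2]
23. n16.lim = "pu"  ["pu"]
24. n15.hot = 1  [B.hot + 2]
25. n15.fin = 19  [B.hot + 20]
26. n15.mk = 12  [B.hot + 13]
27. n18.mk = 21  [S₁.mk * -1 + 33]
28. n18.wid = 25  [S₁.fin * 3 - 32]
29. n19.acc = "pp"  [terminal]
30. n20.live = "ppm"  [d.acc ++ "m"]
31. n20.lab = 12  [D.mk - 9]
32. n21.pre = false  [terminal]
33. n22.acc = "mm"  [terminal]
34. n20.tag = 14  [A.lab + 2]
35. n18.hot = 11  [11]
36. n18.lim = false  [D.mk > 21]
37. n23.live = "yx"  ["yx"]
38. n23.lab = -7  [S₁.hot + D.hot - 19]
39. n24.off = -5  [-5]
40. n25.acc = "kn"  [terminal]
41. n26.pre = false  [terminal]
42. n24.hot = -3  [len(d.acc) - 5]
43. n24.lim = "knq"  [d.acc ++ "q"]
44. n23.tag = 19  [A.lab + 26]
45. n14.hot = 22  [22]
46. n14.fin = 28  [S₁.fin * 3 - 29]
47. n14.mk = 5  [(if D.lim then S₁.fin else S₁.hot) + 4]
48. n27.tag = 2  [terminal]
49. n13.hot = -1  [S₁.mk - 6]
50. n13.fin = 9  [f.tag * -1 + 11]
51. n13.mk = 23  [S₁.mk + 18]
52. n0.hot = -9  [S₁.fin - 18]
53. n0.fin = 4  [4]
54. n0.mk = -4  [S₁.fin + A.tag - 9]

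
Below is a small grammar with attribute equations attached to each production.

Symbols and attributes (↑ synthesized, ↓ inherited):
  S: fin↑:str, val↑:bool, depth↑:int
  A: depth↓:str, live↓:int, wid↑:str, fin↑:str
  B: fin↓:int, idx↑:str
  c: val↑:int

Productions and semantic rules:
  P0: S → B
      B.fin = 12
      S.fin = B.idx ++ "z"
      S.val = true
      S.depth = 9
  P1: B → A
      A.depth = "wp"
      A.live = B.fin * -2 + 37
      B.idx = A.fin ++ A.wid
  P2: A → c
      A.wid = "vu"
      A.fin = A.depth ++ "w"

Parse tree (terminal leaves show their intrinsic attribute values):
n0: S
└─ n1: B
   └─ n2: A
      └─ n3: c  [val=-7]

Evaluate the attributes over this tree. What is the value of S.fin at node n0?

"wpwvuz"

1. n1.fin = 12  [12]
2. n2.depth = "wp"  ["wp"]
3. n2.live = 13  [B.fin * -2 + 37]
4. n3.val = -7  [terminal]
5. n2.wid = "vu"  ["vu"]
6. n2.fin = "wpw"  [A.depth ++ "w"]
7. n1.idx = "wpwvu"  [A.fin ++ A.wid]
8. n0.fin = "wpwvuz"  [B.idx ++ "z"]
9. n0.val = true  [true]
10. n0.depth = 9  [9]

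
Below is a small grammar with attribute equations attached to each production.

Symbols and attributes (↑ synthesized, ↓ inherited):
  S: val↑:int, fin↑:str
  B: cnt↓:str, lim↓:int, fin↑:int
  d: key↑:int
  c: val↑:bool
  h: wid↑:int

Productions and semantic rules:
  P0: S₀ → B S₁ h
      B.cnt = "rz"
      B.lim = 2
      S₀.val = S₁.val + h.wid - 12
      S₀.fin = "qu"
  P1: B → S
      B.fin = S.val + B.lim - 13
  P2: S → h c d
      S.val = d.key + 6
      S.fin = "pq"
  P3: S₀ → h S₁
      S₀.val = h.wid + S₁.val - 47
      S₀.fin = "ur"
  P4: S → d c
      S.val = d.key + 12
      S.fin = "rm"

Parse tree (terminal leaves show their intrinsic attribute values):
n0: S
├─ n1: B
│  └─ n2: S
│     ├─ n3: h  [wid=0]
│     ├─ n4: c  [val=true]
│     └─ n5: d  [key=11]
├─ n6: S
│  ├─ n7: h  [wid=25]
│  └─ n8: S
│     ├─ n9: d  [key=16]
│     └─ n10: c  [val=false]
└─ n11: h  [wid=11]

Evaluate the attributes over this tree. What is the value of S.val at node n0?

1. n1.cnt = "rz"  ["rz"]
2. n1.lim = 2  [2]
3. n3.wid = 0  [terminal]
4. n4.val = true  [terminal]
5. n5.key = 11  [terminal]
6. n2.val = 17  [d.key + 6]
7. n2.fin = "pq"  ["pq"]
8. n1.fin = 6  [S.val + B.lim - 13]
9. n7.wid = 25  [terminal]
10. n9.key = 16  [terminal]
11. n10.val = false  [terminal]
12. n8.val = 28  [d.key + 12]
13. n8.fin = "rm"  ["rm"]
14. n6.val = 6  [h.wid + S₁.val - 47]
15. n6.fin = "ur"  ["ur"]
16. n11.wid = 11  [terminal]
17. n0.val = 5  [S₁.val + h.wid - 12]
18. n0.fin = "qu"  ["qu"]

5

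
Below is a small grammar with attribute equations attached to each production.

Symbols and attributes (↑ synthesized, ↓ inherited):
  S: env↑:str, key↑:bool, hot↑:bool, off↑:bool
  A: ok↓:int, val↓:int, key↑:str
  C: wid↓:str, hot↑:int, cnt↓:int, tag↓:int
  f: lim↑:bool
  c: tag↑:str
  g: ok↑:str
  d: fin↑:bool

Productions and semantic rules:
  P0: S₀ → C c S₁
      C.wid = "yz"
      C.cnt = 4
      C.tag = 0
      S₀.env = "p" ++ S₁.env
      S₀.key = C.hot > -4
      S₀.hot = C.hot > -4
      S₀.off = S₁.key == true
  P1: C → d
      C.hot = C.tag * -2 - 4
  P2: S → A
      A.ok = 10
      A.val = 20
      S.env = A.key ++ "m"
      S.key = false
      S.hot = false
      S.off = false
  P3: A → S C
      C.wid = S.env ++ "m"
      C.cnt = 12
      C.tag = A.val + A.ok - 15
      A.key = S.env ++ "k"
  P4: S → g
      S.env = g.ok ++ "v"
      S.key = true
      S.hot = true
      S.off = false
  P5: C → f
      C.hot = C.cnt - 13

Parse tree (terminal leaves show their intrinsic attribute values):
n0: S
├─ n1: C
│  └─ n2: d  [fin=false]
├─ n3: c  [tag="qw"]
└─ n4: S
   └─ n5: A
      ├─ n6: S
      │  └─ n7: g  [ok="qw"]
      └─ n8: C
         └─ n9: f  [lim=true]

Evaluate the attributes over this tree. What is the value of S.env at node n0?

"pqwvkm"

1. n1.wid = "yz"  ["yz"]
2. n1.cnt = 4  [4]
3. n1.tag = 0  [0]
4. n2.fin = false  [terminal]
5. n1.hot = -4  [C.tag * -2 - 4]
6. n3.tag = "qw"  [terminal]
7. n5.ok = 10  [10]
8. n5.val = 20  [20]
9. n7.ok = "qw"  [terminal]
10. n6.env = "qwv"  [g.ok ++ "v"]
11. n6.key = true  [true]
12. n6.hot = true  [true]
13. n6.off = false  [false]
14. n8.wid = "qwvm"  [S.env ++ "m"]
15. n8.cnt = 12  [12]
16. n8.tag = 15  [A.val + A.ok - 15]
17. n9.lim = true  [terminal]
18. n8.hot = -1  [C.cnt - 13]
19. n5.key = "qwvk"  [S.env ++ "k"]
20. n4.env = "qwvkm"  [A.key ++ "m"]
21. n4.key = false  [false]
22. n4.hot = false  [false]
23. n4.off = false  [false]
24. n0.env = "pqwvkm"  ["p" ++ S₁.env]
25. n0.key = false  [C.hot > -4]
26. n0.hot = false  [C.hot > -4]
27. n0.off = false  [S₁.key == true]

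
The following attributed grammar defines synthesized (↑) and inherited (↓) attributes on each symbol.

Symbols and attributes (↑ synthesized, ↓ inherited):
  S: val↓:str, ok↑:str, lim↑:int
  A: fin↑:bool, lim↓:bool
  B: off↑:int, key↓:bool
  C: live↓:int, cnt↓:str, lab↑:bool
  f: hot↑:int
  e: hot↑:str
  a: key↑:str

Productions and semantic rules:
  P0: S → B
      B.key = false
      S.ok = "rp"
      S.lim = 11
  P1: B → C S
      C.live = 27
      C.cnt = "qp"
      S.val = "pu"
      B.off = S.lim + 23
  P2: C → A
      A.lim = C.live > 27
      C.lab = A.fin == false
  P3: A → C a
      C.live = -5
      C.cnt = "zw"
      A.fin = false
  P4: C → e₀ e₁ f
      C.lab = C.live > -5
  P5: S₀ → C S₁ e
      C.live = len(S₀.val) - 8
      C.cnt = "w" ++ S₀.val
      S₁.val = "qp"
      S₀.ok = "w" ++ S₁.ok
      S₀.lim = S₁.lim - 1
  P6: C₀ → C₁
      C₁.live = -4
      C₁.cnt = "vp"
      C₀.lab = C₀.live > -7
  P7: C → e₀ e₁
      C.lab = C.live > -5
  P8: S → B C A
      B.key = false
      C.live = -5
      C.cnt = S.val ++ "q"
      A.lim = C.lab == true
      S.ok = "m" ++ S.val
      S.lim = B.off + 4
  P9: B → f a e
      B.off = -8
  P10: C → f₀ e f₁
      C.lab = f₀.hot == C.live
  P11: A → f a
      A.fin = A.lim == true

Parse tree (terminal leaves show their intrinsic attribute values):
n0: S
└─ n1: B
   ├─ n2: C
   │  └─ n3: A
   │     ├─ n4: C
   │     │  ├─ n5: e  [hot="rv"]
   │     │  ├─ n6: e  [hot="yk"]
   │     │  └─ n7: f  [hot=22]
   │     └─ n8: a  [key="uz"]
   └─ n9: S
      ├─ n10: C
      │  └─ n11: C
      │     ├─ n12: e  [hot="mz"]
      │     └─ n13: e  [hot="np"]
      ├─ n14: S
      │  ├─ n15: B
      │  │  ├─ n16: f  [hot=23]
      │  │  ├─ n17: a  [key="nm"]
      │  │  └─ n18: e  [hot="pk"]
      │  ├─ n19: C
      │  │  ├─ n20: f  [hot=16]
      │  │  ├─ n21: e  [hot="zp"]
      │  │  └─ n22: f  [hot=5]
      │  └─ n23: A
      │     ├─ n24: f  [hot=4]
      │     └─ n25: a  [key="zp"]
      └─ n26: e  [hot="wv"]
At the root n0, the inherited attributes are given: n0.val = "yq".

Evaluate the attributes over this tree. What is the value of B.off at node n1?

18

1. n0.val = "yq"  [given at root]
2. n1.key = false  [false]
3. n2.live = 27  [27]
4. n2.cnt = "qp"  ["qp"]
5. n3.lim = false  [C.live > 27]
6. n4.live = -5  [-5]
7. n4.cnt = "zw"  ["zw"]
8. n5.hot = "rv"  [terminal]
9. n6.hot = "yk"  [terminal]
10. n7.hot = 22  [terminal]
11. n4.lab = false  [C.live > -5]
12. n8.key = "uz"  [terminal]
13. n3.fin = false  [false]
14. n2.lab = true  [A.fin == false]
15. n9.val = "pu"  ["pu"]
16. n10.live = -6  [len(S₀.val) - 8]
17. n10.cnt = "wpu"  ["w" ++ S₀.val]
18. n11.live = -4  [-4]
19. n11.cnt = "vp"  ["vp"]
20. n12.hot = "mz"  [terminal]
21. n13.hot = "np"  [terminal]
22. n11.lab = true  [C.live > -5]
23. n10.lab = true  [C₀.live > -7]
24. n14.val = "qp"  ["qp"]
25. n15.key = false  [false]
26. n16.hot = 23  [terminal]
27. n17.key = "nm"  [terminal]
28. n18.hot = "pk"  [terminal]
29. n15.off = -8  [-8]
30. n19.live = -5  [-5]
31. n19.cnt = "qpq"  [S.val ++ "q"]
32. n20.hot = 16  [terminal]
33. n21.hot = "zp"  [terminal]
34. n22.hot = 5  [terminal]
35. n19.lab = false  [f₀.hot == C.live]
36. n23.lim = false  [C.lab == true]
37. n24.hot = 4  [terminal]
38. n25.key = "zp"  [terminal]
39. n23.fin = false  [A.lim == true]
40. n14.ok = "mqp"  ["m" ++ S.val]
41. n14.lim = -4  [B.off + 4]
42. n26.hot = "wv"  [terminal]
43. n9.ok = "wmqp"  ["w" ++ S₁.ok]
44. n9.lim = -5  [S₁.lim - 1]
45. n1.off = 18  [S.lim + 23]
46. n0.ok = "rp"  ["rp"]
47. n0.lim = 11  [11]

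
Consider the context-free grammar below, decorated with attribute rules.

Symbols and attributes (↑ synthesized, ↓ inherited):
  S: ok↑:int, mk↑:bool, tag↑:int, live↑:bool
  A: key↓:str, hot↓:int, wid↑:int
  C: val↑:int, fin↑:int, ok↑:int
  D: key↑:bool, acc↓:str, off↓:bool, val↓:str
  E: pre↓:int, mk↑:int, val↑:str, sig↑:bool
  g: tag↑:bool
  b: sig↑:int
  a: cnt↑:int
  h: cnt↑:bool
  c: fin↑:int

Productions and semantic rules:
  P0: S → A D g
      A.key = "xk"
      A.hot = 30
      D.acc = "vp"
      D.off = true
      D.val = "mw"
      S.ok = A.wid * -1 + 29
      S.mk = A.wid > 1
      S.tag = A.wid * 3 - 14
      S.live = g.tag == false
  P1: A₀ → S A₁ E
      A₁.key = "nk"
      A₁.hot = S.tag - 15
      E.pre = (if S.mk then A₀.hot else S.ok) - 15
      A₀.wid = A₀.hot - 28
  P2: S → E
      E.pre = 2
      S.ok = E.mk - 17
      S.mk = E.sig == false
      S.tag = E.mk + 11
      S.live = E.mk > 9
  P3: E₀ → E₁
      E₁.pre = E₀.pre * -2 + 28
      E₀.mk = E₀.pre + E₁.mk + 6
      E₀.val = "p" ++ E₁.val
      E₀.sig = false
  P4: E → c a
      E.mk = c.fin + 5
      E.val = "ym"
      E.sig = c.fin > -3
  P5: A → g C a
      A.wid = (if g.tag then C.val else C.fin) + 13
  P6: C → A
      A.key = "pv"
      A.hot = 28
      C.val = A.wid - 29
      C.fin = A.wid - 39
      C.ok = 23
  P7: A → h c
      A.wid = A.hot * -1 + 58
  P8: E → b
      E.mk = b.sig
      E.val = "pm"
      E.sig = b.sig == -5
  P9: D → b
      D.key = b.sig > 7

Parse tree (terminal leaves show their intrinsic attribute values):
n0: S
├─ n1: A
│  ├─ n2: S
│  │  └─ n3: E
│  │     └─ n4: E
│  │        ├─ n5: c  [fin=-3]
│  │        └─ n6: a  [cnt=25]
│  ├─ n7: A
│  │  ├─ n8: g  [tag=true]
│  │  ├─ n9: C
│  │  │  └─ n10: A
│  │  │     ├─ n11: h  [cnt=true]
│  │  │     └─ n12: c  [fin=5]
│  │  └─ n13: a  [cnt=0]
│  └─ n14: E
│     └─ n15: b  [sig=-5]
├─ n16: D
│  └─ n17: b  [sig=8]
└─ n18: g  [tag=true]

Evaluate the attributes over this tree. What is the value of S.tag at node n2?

21

1. n1.key = "xk"  ["xk"]
2. n1.hot = 30  [30]
3. n3.pre = 2  [2]
4. n4.pre = 24  [E₀.pre * -2 + 28]
5. n5.fin = -3  [terminal]
6. n6.cnt = 25  [terminal]
7. n4.mk = 2  [c.fin + 5]
8. n4.val = "ym"  ["ym"]
9. n4.sig = false  [c.fin > -3]
10. n3.mk = 10  [E₀.pre + E₁.mk + 6]
11. n3.val = "pym"  ["p" ++ E₁.val]
12. n3.sig = false  [false]
13. n2.ok = -7  [E.mk - 17]
14. n2.mk = true  [E.sig == false]
15. n2.tag = 21  [E.mk + 11]
16. n2.live = true  [E.mk > 9]
17. n7.key = "nk"  ["nk"]
18. n7.hot = 6  [S.tag - 15]
19. n8.tag = true  [terminal]
20. n10.key = "pv"  ["pv"]
21. n10.hot = 28  [28]
22. n11.cnt = true  [terminal]
23. n12.fin = 5  [terminal]
24. n10.wid = 30  [A.hot * -1 + 58]
25. n9.val = 1  [A.wid - 29]
26. n9.fin = -9  [A.wid - 39]
27. n9.ok = 23  [23]
28. n13.cnt = 0  [terminal]
29. n7.wid = 14  [(if g.tag then C.val else C.fin) + 13]
30. n14.pre = 15  [(if S.mk then A₀.hot else S.ok) - 15]
31. n15.sig = -5  [terminal]
32. n14.mk = -5  [b.sig]
33. n14.val = "pm"  ["pm"]
34. n14.sig = true  [b.sig == -5]
35. n1.wid = 2  [A₀.hot - 28]
36. n16.acc = "vp"  ["vp"]
37. n16.off = true  [true]
38. n16.val = "mw"  ["mw"]
39. n17.sig = 8  [terminal]
40. n16.key = true  [b.sig > 7]
41. n18.tag = true  [terminal]
42. n0.ok = 27  [A.wid * -1 + 29]
43. n0.mk = true  [A.wid > 1]
44. n0.tag = -8  [A.wid * 3 - 14]
45. n0.live = false  [g.tag == false]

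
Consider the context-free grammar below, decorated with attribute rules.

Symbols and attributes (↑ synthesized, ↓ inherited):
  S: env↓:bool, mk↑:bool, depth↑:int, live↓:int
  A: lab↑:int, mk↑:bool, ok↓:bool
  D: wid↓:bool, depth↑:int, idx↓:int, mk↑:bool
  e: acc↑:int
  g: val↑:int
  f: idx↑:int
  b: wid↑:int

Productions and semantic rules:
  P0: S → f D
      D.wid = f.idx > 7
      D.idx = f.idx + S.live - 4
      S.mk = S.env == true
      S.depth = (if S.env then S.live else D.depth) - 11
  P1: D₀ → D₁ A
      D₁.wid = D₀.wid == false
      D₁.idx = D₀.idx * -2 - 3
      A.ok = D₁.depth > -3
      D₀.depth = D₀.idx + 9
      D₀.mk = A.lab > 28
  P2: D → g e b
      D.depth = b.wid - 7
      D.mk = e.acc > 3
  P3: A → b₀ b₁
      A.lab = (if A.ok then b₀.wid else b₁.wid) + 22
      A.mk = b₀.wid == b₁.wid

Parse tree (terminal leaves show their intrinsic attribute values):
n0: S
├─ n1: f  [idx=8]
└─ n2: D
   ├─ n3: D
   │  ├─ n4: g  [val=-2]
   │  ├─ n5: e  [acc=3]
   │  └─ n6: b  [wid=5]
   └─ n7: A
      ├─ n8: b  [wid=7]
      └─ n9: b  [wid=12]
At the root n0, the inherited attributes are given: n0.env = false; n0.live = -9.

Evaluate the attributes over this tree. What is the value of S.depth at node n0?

-7

1. n0.env = false  [given at root]
2. n0.live = -9  [given at root]
3. n1.idx = 8  [terminal]
4. n2.wid = true  [f.idx > 7]
5. n2.idx = -5  [f.idx + S.live - 4]
6. n3.wid = false  [D₀.wid == false]
7. n3.idx = 7  [D₀.idx * -2 - 3]
8. n4.val = -2  [terminal]
9. n5.acc = 3  [terminal]
10. n6.wid = 5  [terminal]
11. n3.depth = -2  [b.wid - 7]
12. n3.mk = false  [e.acc > 3]
13. n7.ok = true  [D₁.depth > -3]
14. n8.wid = 7  [terminal]
15. n9.wid = 12  [terminal]
16. n7.lab = 29  [(if A.ok then b₀.wid else b₁.wid) + 22]
17. n7.mk = false  [b₀.wid == b₁.wid]
18. n2.depth = 4  [D₀.idx + 9]
19. n2.mk = true  [A.lab > 28]
20. n0.mk = false  [S.env == true]
21. n0.depth = -7  [(if S.env then S.live else D.depth) - 11]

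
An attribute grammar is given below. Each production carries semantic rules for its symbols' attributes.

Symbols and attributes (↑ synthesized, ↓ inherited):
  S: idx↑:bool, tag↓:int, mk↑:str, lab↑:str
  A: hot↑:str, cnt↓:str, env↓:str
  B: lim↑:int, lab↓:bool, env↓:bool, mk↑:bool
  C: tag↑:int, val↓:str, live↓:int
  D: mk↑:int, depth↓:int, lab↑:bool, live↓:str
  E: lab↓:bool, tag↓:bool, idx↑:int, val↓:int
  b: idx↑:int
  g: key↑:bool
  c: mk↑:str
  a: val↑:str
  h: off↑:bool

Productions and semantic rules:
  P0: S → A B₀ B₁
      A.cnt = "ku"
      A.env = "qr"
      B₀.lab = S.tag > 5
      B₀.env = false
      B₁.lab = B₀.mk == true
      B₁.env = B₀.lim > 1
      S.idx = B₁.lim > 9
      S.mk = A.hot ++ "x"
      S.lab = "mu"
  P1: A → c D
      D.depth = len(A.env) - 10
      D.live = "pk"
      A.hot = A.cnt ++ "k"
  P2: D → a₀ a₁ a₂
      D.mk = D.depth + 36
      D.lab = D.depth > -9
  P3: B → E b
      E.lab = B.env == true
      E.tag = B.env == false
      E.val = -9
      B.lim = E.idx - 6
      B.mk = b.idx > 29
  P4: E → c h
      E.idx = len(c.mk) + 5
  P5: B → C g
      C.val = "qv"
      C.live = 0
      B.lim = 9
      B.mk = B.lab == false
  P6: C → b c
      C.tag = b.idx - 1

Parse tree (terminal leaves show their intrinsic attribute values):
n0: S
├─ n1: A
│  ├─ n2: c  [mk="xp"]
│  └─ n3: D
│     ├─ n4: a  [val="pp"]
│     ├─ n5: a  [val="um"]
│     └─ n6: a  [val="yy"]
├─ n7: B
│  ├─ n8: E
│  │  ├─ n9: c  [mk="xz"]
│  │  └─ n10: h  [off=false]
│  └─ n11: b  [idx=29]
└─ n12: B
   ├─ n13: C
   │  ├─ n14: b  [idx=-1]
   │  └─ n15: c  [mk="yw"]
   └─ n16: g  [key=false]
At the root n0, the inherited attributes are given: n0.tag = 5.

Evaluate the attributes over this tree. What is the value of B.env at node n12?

1. n0.tag = 5  [given at root]
2. n1.cnt = "ku"  ["ku"]
3. n1.env = "qr"  ["qr"]
4. n2.mk = "xp"  [terminal]
5. n3.depth = -8  [len(A.env) - 10]
6. n3.live = "pk"  ["pk"]
7. n4.val = "pp"  [terminal]
8. n5.val = "um"  [terminal]
9. n6.val = "yy"  [terminal]
10. n3.mk = 28  [D.depth + 36]
11. n3.lab = true  [D.depth > -9]
12. n1.hot = "kuk"  [A.cnt ++ "k"]
13. n7.lab = false  [S.tag > 5]
14. n7.env = false  [false]
15. n8.lab = false  [B.env == true]
16. n8.tag = true  [B.env == false]
17. n8.val = -9  [-9]
18. n9.mk = "xz"  [terminal]
19. n10.off = false  [terminal]
20. n8.idx = 7  [len(c.mk) + 5]
21. n11.idx = 29  [terminal]
22. n7.lim = 1  [E.idx - 6]
23. n7.mk = false  [b.idx > 29]
24. n12.lab = false  [B₀.mk == true]
25. n12.env = false  [B₀.lim > 1]
26. n13.val = "qv"  ["qv"]
27. n13.live = 0  [0]
28. n14.idx = -1  [terminal]
29. n15.mk = "yw"  [terminal]
30. n13.tag = -2  [b.idx - 1]
31. n16.key = false  [terminal]
32. n12.lim = 9  [9]
33. n12.mk = true  [B.lab == false]
34. n0.idx = false  [B₁.lim > 9]
35. n0.mk = "kukx"  [A.hot ++ "x"]
36. n0.lab = "mu"  ["mu"]

false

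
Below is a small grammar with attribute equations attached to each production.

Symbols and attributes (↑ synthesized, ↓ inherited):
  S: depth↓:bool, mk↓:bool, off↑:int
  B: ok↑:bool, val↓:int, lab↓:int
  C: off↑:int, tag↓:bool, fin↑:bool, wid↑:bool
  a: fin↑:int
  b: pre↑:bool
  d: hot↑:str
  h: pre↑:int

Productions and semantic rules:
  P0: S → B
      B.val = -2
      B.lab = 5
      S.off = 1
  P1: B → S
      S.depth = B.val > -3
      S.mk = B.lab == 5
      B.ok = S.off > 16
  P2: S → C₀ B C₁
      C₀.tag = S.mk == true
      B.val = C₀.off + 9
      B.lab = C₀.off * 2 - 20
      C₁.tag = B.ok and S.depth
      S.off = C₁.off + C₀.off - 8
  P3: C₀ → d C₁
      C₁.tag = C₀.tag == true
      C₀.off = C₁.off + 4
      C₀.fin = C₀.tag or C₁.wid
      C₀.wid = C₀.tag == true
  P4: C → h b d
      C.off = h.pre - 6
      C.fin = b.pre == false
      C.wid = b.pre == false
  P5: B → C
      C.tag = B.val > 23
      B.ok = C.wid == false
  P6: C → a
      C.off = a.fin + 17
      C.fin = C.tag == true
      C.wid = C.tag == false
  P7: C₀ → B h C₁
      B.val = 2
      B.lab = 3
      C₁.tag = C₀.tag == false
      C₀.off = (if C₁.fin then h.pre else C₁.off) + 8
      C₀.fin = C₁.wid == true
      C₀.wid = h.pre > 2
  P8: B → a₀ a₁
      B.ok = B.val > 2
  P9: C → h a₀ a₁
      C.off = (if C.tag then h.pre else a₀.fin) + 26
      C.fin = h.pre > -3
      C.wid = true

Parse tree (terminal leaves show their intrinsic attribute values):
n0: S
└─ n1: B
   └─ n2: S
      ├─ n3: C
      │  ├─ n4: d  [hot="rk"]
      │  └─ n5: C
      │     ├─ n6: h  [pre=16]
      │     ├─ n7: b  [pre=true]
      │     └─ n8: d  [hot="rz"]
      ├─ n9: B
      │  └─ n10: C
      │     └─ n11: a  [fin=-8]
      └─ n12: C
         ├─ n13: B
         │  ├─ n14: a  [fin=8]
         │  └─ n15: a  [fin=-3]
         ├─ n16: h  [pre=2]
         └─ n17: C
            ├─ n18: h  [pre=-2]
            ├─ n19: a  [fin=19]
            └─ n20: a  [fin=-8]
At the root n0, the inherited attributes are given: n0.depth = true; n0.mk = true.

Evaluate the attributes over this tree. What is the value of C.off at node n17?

24

1. n0.depth = true  [given at root]
2. n0.mk = true  [given at root]
3. n1.val = -2  [-2]
4. n1.lab = 5  [5]
5. n2.depth = true  [B.val > -3]
6. n2.mk = true  [B.lab == 5]
7. n3.tag = true  [S.mk == true]
8. n4.hot = "rk"  [terminal]
9. n5.tag = true  [C₀.tag == true]
10. n6.pre = 16  [terminal]
11. n7.pre = true  [terminal]
12. n8.hot = "rz"  [terminal]
13. n5.off = 10  [h.pre - 6]
14. n5.fin = false  [b.pre == false]
15. n5.wid = false  [b.pre == false]
16. n3.off = 14  [C₁.off + 4]
17. n3.fin = true  [C₀.tag or C₁.wid]
18. n3.wid = true  [C₀.tag == true]
19. n9.val = 23  [C₀.off + 9]
20. n9.lab = 8  [C₀.off * 2 - 20]
21. n10.tag = false  [B.val > 23]
22. n11.fin = -8  [terminal]
23. n10.off = 9  [a.fin + 17]
24. n10.fin = false  [C.tag == true]
25. n10.wid = true  [C.tag == false]
26. n9.ok = false  [C.wid == false]
27. n12.tag = false  [B.ok and S.depth]
28. n13.val = 2  [2]
29. n13.lab = 3  [3]
30. n14.fin = 8  [terminal]
31. n15.fin = -3  [terminal]
32. n13.ok = false  [B.val > 2]
33. n16.pre = 2  [terminal]
34. n17.tag = true  [C₀.tag == false]
35. n18.pre = -2  [terminal]
36. n19.fin = 19  [terminal]
37. n20.fin = -8  [terminal]
38. n17.off = 24  [(if C.tag then h.pre else a₀.fin) + 26]
39. n17.fin = true  [h.pre > -3]
40. n17.wid = true  [true]
41. n12.off = 10  [(if C₁.fin then h.pre else C₁.off) + 8]
42. n12.fin = true  [C₁.wid == true]
43. n12.wid = false  [h.pre > 2]
44. n2.off = 16  [C₁.off + C₀.off - 8]
45. n1.ok = false  [S.off > 16]
46. n0.off = 1  [1]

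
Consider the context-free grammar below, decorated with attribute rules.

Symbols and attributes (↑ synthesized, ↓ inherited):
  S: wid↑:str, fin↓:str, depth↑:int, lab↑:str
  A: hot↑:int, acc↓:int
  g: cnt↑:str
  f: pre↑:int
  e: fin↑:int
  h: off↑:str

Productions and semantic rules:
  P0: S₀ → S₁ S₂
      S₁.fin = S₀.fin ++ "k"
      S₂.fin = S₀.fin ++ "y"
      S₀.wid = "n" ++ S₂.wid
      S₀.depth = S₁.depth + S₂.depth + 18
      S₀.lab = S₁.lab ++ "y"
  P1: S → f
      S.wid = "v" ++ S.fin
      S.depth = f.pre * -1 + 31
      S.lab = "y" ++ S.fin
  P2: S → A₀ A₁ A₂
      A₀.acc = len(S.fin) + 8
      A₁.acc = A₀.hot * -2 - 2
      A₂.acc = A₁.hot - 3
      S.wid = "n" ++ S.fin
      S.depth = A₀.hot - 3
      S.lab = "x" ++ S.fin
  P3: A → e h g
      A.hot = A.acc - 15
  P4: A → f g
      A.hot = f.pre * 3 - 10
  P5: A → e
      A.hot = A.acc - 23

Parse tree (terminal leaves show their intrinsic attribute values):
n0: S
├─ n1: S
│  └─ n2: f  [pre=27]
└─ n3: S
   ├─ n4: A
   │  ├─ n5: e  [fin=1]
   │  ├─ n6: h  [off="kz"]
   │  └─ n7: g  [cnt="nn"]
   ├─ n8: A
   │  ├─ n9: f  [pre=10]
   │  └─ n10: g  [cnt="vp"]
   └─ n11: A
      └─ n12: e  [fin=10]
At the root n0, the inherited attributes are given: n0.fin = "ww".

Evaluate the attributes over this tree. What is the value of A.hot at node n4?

1. n0.fin = "ww"  [given at root]
2. n1.fin = "wwk"  [S₀.fin ++ "k"]
3. n2.pre = 27  [terminal]
4. n1.wid = "vwwk"  ["v" ++ S.fin]
5. n1.depth = 4  [f.pre * -1 + 31]
6. n1.lab = "ywwk"  ["y" ++ S.fin]
7. n3.fin = "wwy"  [S₀.fin ++ "y"]
8. n4.acc = 11  [len(S.fin) + 8]
9. n5.fin = 1  [terminal]
10. n6.off = "kz"  [terminal]
11. n7.cnt = "nn"  [terminal]
12. n4.hot = -4  [A.acc - 15]
13. n8.acc = 6  [A₀.hot * -2 - 2]
14. n9.pre = 10  [terminal]
15. n10.cnt = "vp"  [terminal]
16. n8.hot = 20  [f.pre * 3 - 10]
17. n11.acc = 17  [A₁.hot - 3]
18. n12.fin = 10  [terminal]
19. n11.hot = -6  [A.acc - 23]
20. n3.wid = "nwwy"  ["n" ++ S.fin]
21. n3.depth = -7  [A₀.hot - 3]
22. n3.lab = "xwwy"  ["x" ++ S.fin]
23. n0.wid = "nnwwy"  ["n" ++ S₂.wid]
24. n0.depth = 15  [S₁.depth + S₂.depth + 18]
25. n0.lab = "ywwky"  [S₁.lab ++ "y"]

-4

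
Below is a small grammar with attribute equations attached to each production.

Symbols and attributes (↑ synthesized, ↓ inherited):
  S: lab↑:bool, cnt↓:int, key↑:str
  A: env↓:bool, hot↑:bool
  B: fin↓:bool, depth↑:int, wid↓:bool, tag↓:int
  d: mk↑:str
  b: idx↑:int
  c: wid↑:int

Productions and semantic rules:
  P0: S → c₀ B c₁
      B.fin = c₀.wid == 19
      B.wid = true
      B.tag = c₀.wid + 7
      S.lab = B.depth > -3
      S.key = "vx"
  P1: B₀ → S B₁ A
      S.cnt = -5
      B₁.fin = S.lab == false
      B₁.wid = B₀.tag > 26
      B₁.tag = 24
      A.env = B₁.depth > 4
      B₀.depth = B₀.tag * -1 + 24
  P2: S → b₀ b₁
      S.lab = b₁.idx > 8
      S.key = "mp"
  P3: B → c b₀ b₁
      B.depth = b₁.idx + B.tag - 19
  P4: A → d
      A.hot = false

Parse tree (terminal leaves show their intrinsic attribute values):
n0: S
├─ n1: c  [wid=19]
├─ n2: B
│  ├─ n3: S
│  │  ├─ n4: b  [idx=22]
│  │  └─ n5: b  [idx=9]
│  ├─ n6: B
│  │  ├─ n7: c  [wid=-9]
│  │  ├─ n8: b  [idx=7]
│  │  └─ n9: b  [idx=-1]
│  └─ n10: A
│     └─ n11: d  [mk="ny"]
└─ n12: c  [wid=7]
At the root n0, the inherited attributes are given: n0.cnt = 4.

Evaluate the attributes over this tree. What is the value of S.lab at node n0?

true

1. n0.cnt = 4  [given at root]
2. n1.wid = 19  [terminal]
3. n2.fin = true  [c₀.wid == 19]
4. n2.wid = true  [true]
5. n2.tag = 26  [c₀.wid + 7]
6. n3.cnt = -5  [-5]
7. n4.idx = 22  [terminal]
8. n5.idx = 9  [terminal]
9. n3.lab = true  [b₁.idx > 8]
10. n3.key = "mp"  ["mp"]
11. n6.fin = false  [S.lab == false]
12. n6.wid = false  [B₀.tag > 26]
13. n6.tag = 24  [24]
14. n7.wid = -9  [terminal]
15. n8.idx = 7  [terminal]
16. n9.idx = -1  [terminal]
17. n6.depth = 4  [b₁.idx + B.tag - 19]
18. n10.env = false  [B₁.depth > 4]
19. n11.mk = "ny"  [terminal]
20. n10.hot = false  [false]
21. n2.depth = -2  [B₀.tag * -1 + 24]
22. n12.wid = 7  [terminal]
23. n0.lab = true  [B.depth > -3]
24. n0.key = "vx"  ["vx"]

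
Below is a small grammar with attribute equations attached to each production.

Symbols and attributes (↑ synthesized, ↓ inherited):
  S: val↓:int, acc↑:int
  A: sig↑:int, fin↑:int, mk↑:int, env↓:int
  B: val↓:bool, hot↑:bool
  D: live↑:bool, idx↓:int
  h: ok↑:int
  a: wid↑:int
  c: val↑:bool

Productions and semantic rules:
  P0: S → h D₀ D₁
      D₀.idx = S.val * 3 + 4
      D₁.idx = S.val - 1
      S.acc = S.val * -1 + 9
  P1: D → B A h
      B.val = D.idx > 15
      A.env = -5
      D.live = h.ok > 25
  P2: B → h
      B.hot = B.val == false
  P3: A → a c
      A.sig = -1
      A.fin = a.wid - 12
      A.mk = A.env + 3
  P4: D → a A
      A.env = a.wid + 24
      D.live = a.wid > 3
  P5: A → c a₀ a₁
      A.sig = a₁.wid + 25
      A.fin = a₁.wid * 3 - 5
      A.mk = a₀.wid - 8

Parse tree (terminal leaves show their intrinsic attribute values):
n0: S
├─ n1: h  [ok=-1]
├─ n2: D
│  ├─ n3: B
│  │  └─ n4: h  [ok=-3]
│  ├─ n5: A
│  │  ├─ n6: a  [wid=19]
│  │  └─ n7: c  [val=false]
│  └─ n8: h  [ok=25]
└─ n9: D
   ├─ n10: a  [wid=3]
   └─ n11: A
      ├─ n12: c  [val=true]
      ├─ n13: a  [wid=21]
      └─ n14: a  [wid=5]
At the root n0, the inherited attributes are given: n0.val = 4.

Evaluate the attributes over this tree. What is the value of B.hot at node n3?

false

1. n0.val = 4  [given at root]
2. n1.ok = -1  [terminal]
3. n2.idx = 16  [S.val * 3 + 4]
4. n3.val = true  [D.idx > 15]
5. n4.ok = -3  [terminal]
6. n3.hot = false  [B.val == false]
7. n5.env = -5  [-5]
8. n6.wid = 19  [terminal]
9. n7.val = false  [terminal]
10. n5.sig = -1  [-1]
11. n5.fin = 7  [a.wid - 12]
12. n5.mk = -2  [A.env + 3]
13. n8.ok = 25  [terminal]
14. n2.live = false  [h.ok > 25]
15. n9.idx = 3  [S.val - 1]
16. n10.wid = 3  [terminal]
17. n11.env = 27  [a.wid + 24]
18. n12.val = true  [terminal]
19. n13.wid = 21  [terminal]
20. n14.wid = 5  [terminal]
21. n11.sig = 30  [a₁.wid + 25]
22. n11.fin = 10  [a₁.wid * 3 - 5]
23. n11.mk = 13  [a₀.wid - 8]
24. n9.live = false  [a.wid > 3]
25. n0.acc = 5  [S.val * -1 + 9]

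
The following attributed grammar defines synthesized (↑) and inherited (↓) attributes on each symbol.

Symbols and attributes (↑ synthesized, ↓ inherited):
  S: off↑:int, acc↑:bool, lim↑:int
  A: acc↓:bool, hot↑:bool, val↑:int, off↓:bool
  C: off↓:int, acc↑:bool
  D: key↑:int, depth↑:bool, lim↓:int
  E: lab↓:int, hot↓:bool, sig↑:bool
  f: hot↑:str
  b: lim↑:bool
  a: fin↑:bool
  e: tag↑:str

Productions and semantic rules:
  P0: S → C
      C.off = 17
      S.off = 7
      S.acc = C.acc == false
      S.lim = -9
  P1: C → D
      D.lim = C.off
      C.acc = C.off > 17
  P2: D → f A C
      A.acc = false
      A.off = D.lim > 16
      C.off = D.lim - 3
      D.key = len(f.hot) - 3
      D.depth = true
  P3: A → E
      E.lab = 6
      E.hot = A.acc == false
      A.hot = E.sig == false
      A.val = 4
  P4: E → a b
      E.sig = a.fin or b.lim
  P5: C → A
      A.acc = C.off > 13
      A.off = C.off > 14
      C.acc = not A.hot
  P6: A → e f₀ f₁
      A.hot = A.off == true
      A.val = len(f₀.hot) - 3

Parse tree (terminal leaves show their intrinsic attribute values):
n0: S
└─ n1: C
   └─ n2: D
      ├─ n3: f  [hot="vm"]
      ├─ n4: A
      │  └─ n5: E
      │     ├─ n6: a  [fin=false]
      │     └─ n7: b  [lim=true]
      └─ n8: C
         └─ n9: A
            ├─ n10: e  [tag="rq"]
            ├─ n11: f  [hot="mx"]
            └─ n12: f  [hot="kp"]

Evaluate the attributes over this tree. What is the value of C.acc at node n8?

1. n1.off = 17  [17]
2. n2.lim = 17  [C.off]
3. n3.hot = "vm"  [terminal]
4. n4.acc = false  [false]
5. n4.off = true  [D.lim > 16]
6. n5.lab = 6  [6]
7. n5.hot = true  [A.acc == false]
8. n6.fin = false  [terminal]
9. n7.lim = true  [terminal]
10. n5.sig = true  [a.fin or b.lim]
11. n4.hot = false  [E.sig == false]
12. n4.val = 4  [4]
13. n8.off = 14  [D.lim - 3]
14. n9.acc = true  [C.off > 13]
15. n9.off = false  [C.off > 14]
16. n10.tag = "rq"  [terminal]
17. n11.hot = "mx"  [terminal]
18. n12.hot = "kp"  [terminal]
19. n9.hot = false  [A.off == true]
20. n9.val = -1  [len(f₀.hot) - 3]
21. n8.acc = true  [not A.hot]
22. n2.key = -1  [len(f.hot) - 3]
23. n2.depth = true  [true]
24. n1.acc = false  [C.off > 17]
25. n0.off = 7  [7]
26. n0.acc = true  [C.acc == false]
27. n0.lim = -9  [-9]

true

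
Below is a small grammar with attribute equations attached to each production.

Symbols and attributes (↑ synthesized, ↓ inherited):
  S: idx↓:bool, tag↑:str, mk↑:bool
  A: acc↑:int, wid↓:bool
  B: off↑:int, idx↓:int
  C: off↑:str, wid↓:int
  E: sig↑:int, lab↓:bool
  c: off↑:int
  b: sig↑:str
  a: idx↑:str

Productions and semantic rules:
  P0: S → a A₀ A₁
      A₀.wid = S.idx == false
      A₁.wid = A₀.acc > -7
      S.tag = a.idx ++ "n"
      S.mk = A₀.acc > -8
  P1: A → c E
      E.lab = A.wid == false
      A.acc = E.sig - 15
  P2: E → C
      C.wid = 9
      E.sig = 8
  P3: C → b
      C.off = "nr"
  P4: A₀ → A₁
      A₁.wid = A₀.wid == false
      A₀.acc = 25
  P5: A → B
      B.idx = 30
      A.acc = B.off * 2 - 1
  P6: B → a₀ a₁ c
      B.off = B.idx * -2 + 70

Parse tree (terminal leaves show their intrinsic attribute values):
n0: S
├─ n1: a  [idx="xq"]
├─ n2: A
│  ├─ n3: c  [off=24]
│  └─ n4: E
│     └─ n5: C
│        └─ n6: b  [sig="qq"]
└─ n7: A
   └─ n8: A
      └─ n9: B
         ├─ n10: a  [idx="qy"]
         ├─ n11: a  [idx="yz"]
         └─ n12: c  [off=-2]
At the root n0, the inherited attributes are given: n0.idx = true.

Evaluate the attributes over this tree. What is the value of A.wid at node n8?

1. n0.idx = true  [given at root]
2. n1.idx = "xq"  [terminal]
3. n2.wid = false  [S.idx == false]
4. n3.off = 24  [terminal]
5. n4.lab = true  [A.wid == false]
6. n5.wid = 9  [9]
7. n6.sig = "qq"  [terminal]
8. n5.off = "nr"  ["nr"]
9. n4.sig = 8  [8]
10. n2.acc = -7  [E.sig - 15]
11. n7.wid = false  [A₀.acc > -7]
12. n8.wid = true  [A₀.wid == false]
13. n9.idx = 30  [30]
14. n10.idx = "qy"  [terminal]
15. n11.idx = "yz"  [terminal]
16. n12.off = -2  [terminal]
17. n9.off = 10  [B.idx * -2 + 70]
18. n8.acc = 19  [B.off * 2 - 1]
19. n7.acc = 25  [25]
20. n0.tag = "xqn"  [a.idx ++ "n"]
21. n0.mk = true  [A₀.acc > -8]

true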